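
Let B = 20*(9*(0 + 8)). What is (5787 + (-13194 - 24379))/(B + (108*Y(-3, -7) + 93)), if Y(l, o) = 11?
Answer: -31786/2721 ≈ -11.682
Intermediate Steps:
B = 1440 (B = 20*(9*8) = 20*72 = 1440)
(5787 + (-13194 - 24379))/(B + (108*Y(-3, -7) + 93)) = (5787 + (-13194 - 24379))/(1440 + (108*11 + 93)) = (5787 - 37573)/(1440 + (1188 + 93)) = -31786/(1440 + 1281) = -31786/2721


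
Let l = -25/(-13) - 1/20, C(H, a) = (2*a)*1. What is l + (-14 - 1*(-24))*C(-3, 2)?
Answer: 10887/260 ≈ 41.873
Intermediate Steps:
C(H, a) = 2*a
l = 487/260 (l = -25*(-1/13) - 1*1/20 = 25/13 - 1/20 = 487/260 ≈ 1.8731)
l + (-14 - 1*(-24))*C(-3, 2) = 487/260 + (-14 - 1*(-24))*(2*2) = 487/260 + (-14 + 24)*4 = 487/260 + 10*4 = 487/260 + 40 = 10887/260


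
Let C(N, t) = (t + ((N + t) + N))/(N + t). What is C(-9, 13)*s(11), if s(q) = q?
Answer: 22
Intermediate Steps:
C(N, t) = (2*N + 2*t)/(N + t) (C(N, t) = (t + (t + 2*N))/(N + t) = (2*N + 2*t)/(N + t))
C(-9, 13)*s(11) = 2*11 = 22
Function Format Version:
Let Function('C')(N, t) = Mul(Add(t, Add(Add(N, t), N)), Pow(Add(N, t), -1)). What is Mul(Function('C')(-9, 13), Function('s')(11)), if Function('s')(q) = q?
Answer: 22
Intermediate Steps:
Function('C')(N, t) = Mul(Pow(Add(N, t), -1), Add(Mul(2, N), Mul(2, t))) (Function('C')(N, t) = Mul(Add(t, Add(t, Mul(2, N))), Pow(Add(N, t), -1)) = Mul(Add(Mul(2, N), Mul(2, t)), Pow(Add(N, t), -1)) = Mul(Pow(Add(N, t), -1), Add(Mul(2, N), Mul(2, t))))
Mul(Function('C')(-9, 13), Function('s')(11)) = Mul(2, 11) = 22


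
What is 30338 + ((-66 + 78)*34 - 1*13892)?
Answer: 16854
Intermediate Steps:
30338 + ((-66 + 78)*34 - 1*13892) = 30338 + (12*34 - 13892) = 30338 + (408 - 13892) = 30338 - 13484 = 16854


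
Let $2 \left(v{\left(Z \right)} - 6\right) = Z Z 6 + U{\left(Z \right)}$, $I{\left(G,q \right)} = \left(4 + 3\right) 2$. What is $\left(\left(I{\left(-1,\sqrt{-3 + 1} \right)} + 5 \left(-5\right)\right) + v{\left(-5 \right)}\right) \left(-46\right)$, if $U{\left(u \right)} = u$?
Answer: $-3105$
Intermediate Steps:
$I{\left(G,q \right)} = 14$ ($I{\left(G,q \right)} = 7 \cdot 2 = 14$)
$v{\left(Z \right)} = 6 + \frac{Z}{2} + 3 Z^{2}$ ($v{\left(Z \right)} = 6 + \frac{Z Z 6 + Z}{2} = 6 + \frac{Z 6 Z + Z}{2} = 6 + \frac{6 Z^{2} + Z}{2} = 6 + \frac{Z + 6 Z^{2}}{2} = 6 + \left(\frac{Z}{2} + 3 Z^{2}\right) = 6 + \frac{Z}{2} + 3 Z^{2}$)
$\left(\left(I{\left(-1,\sqrt{-3 + 1} \right)} + 5 \left(-5\right)\right) + v{\left(-5 \right)}\right) \left(-46\right) = \left(\left(14 + 5 \left(-5\right)\right) + \left(6 + \frac{1}{2} \left(-5\right) + 3 \left(-5\right)^{2}\right)\right) \left(-46\right) = \left(\left(14 - 25\right) + \left(6 - \frac{5}{2} + 3 \cdot 25\right)\right) \left(-46\right) = \left(-11 + \left(6 - \frac{5}{2} + 75\right)\right) \left(-46\right) = \left(-11 + \frac{157}{2}\right) \left(-46\right) = \frac{135}{2} \left(-46\right) = -3105$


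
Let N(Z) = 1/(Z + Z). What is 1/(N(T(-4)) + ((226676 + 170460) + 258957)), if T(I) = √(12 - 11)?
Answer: 2/1312187 ≈ 1.5242e-6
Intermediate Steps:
T(I) = 1 (T(I) = √1 = 1)
N(Z) = 1/(2*Z)
1/(N(T(-4)) + ((226676 + 170460) + 258957)) = 1/((½)/1 + ((226676 + 170460) + 258957)) = 1/((½)*1 + (397136 + 258957)) = 1/(½ + 656093) = 1/(1312187/2) = 2/1312187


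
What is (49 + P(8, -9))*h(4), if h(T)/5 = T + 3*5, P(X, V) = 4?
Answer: 5035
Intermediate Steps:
h(T) = 75 + 5*T (h(T) = 5*(T + 3*5) = 5*(T + 15) = 5*(15 + T) = 75 + 5*T)
(49 + P(8, -9))*h(4) = (49 + 4)*(75 + 5*4) = 53*(75 + 20) = 53*95 = 5035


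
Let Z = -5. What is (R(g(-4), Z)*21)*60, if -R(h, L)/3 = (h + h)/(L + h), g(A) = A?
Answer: -3360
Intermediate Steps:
R(h, L) = -6*h/(L + h) (R(h, L) = -3*(h + h)/(L + h) = -3*2*h/(L + h) = -6*h/(L + h))
(R(g(-4), Z)*21)*60 = (-6*(-4)/(-5 - 4)*21)*60 = (-6*(-4)/(-9)*21)*60 = (-6*(-4)*(-⅑)*21)*60 = -8/3*21*60 = -56*60 = -3360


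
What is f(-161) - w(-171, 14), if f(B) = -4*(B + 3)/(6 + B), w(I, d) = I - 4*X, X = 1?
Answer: 26493/155 ≈ 170.92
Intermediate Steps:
w(I, d) = -4 + I (w(I, d) = I - 4*1 = I - 4 = -4 + I)
f(B) = -4*(3 + B)/(6 + B)
f(-161) - w(-171, 14) = 4*(-3 - 1*(-161))/(6 - 161) - (-4 - 171) = 4*(-3 + 161)/(-155) - 1*(-175) = 4*(-1/155)*158 + 175 = -632/155 + 175 = 26493/155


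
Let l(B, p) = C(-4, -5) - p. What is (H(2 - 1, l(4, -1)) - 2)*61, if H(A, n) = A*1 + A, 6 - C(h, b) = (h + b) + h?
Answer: 0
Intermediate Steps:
C(h, b) = 6 - b - 2*h (C(h, b) = 6 - ((h + b) + h) = 6 - ((b + h) + h) = 6 - (b + 2*h) = 6 + (-b - 2*h) = 6 - b - 2*h)
l(B, p) = 19 - p (l(B, p) = (6 - 1*(-5) - 2*(-4)) - p = (6 + 5 + 8) - p = 19 - p)
H(A, n) = 2*A (H(A, n) = A + A = 2*A)
(H(2 - 1, l(4, -1)) - 2)*61 = (2*(2 - 1) - 2)*61 = (2*1 - 2)*61 = (2 - 2)*61 = 0*61 = 0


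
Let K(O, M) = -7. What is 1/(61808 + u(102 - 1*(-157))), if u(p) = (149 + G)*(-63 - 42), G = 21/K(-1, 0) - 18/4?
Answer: 2/93901 ≈ 2.1299e-5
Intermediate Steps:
G = -15/2 (G = 21/(-7) - 18/4 = 21*(-⅐) - 18*¼ = -3 - 9/2 = -15/2 ≈ -7.5000)
u(p) = -29715/2 (u(p) = (149 - 15/2)*(-63 - 42) = (283/2)*(-105) = -29715/2)
1/(61808 + u(102 - 1*(-157))) = 1/(61808 - 29715/2) = 1/(93901/2) = 2/93901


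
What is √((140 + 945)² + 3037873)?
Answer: √4215098 ≈ 2053.1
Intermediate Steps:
√((140 + 945)² + 3037873) = √(1085² + 3037873) = √(1177225 + 3037873) = √4215098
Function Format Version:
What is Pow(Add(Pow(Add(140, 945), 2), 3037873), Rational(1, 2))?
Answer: Pow(4215098, Rational(1, 2)) ≈ 2053.1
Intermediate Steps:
Pow(Add(Pow(Add(140, 945), 2), 3037873), Rational(1, 2)) = Pow(Add(Pow(1085, 2), 3037873), Rational(1, 2)) = Pow(Add(1177225, 3037873), Rational(1, 2)) = Pow(4215098, Rational(1, 2))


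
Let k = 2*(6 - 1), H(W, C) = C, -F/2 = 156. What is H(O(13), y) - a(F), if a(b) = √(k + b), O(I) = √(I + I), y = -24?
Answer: -24 - I*√302 ≈ -24.0 - 17.378*I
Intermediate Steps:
F = -312 (F = -2*156 = -312)
O(I) = √2*√I (O(I) = √(2*I) = √2*√I)
k = 10 (k = 2*5 = 10)
a(b) = √(10 + b)
H(O(13), y) - a(F) = -24 - √(10 - 312) = -24 - √(-302) = -24 - I*√302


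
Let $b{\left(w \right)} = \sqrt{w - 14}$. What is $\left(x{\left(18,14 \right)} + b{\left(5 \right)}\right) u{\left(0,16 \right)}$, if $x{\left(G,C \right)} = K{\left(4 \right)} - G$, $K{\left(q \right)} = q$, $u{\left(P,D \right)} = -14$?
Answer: $196 - 42 i \approx 196.0 - 42.0 i$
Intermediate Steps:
$b{\left(w \right)} = \sqrt{-14 + w}$
$x{\left(G,C \right)} = 4 - G$
$\left(x{\left(18,14 \right)} + b{\left(5 \right)}\right) u{\left(0,16 \right)} = \left(\left(4 - 18\right) + \sqrt{-14 + 5}\right) \left(-14\right) = \left(\left(4 - 18\right) + \sqrt{-9}\right) \left(-14\right) = \left(-14 + 3 i\right) \left(-14\right) = 196 - 42 i$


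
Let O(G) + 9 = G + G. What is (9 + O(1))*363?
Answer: 726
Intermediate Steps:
O(G) = -9 + 2*G (O(G) = -9 + (G + G) = -9 + 2*G)
(9 + O(1))*363 = (9 + (-9 + 2*1))*363 = (9 + (-9 + 2))*363 = (9 - 7)*363 = 2*363 = 726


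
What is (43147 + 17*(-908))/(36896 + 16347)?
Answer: 27711/53243 ≈ 0.52046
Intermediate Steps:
(43147 + 17*(-908))/(36896 + 16347) = (43147 - 15436)/53243 = 27711*(1/53243) = 27711/53243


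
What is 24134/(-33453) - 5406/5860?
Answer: -161136079/98017290 ≈ -1.6440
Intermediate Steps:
24134/(-33453) - 5406/5860 = 24134*(-1/33453) - 5406*1/5860 = -24134/33453 - 2703/2930 = -161136079/98017290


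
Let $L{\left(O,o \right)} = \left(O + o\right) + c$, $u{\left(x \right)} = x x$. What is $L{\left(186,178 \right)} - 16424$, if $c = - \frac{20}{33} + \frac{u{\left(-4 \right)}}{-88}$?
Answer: $- \frac{530006}{33} \approx -16061.0$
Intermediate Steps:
$u{\left(x \right)} = x^{2}$
$c = - \frac{26}{33}$ ($c = - \frac{20}{33} + \frac{\left(-4\right)^{2}}{-88} = \left(-20\right) \frac{1}{33} + 16 \left(- \frac{1}{88}\right) = - \frac{20}{33} - \frac{2}{11} = - \frac{26}{33} \approx -0.78788$)
$L{\left(O,o \right)} = - \frac{26}{33} + O + o$ ($L{\left(O,o \right)} = \left(O + o\right) - \frac{26}{33} = - \frac{26}{33} + O + o$)
$L{\left(186,178 \right)} - 16424 = \left(- \frac{26}{33} + 186 + 178\right) - 16424 = \frac{11986}{33} - 16424 = - \frac{530006}{33}$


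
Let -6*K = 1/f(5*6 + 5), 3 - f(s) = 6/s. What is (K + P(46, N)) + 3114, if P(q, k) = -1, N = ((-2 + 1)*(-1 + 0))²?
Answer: 1849087/594 ≈ 3112.9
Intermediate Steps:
N = 1 (N = (-1*(-1))² = 1² = 1)
f(s) = 3 - 6/s
K = -35/594 (K = -1/(6*(3 - 6/(5*6 + 5))) = -1/(6*(3 - 6/(30 + 5))) = -1/(6*(3 - 6/35)) = -1/(6*99/35) = -⅙*35/99 = -35/594 ≈ -0.058923)
(K + P(46, N)) + 3114 = (-35/594 - 1) + 3114 = -629/594 + 3114 = 1849087/594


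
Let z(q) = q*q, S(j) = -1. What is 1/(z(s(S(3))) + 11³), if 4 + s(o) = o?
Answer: 1/1356 ≈ 0.00073746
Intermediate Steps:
s(o) = -4 + o
z(q) = q²
1/(z(s(S(3))) + 11³) = 1/((-4 - 1)² + 11³) = 1/((-5)² + 1331) = 1/(25 + 1331) = 1/1356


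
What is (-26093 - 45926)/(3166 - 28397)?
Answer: 72019/25231 ≈ 2.8544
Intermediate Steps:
(-26093 - 45926)/(3166 - 28397) = -72019/(-25231) = -72019*(-1/25231) = 72019/25231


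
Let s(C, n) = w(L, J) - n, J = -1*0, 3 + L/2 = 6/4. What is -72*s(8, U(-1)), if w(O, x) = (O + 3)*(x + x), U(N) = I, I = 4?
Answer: 288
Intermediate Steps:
U(N) = 4
L = -3 (L = -6 + 2*(6/4) = -6 + 2*(6*(1/4)) = -6 + 2*(3/2) = -6 + 3 = -3)
J = 0
w(O, x) = 2*x*(3 + O) (w(O, x) = (3 + O)*(2*x) = 2*x*(3 + O))
s(C, n) = -n (s(C, n) = 2*0*(3 - 3) - n = 2*0*0 - n = 0 - n = -n)
-72*s(8, U(-1)) = -(-72)*4 = -72*(-4) = 288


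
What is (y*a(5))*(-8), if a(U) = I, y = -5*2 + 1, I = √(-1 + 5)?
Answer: 144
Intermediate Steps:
I = 2 (I = √4 = 2)
y = -9 (y = -10 + 1 = -9)
a(U) = 2
(y*a(5))*(-8) = -9*2*(-8) = -18*(-8) = 144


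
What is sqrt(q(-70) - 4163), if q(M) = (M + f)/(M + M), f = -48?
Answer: I*sqrt(20394570)/70 ≈ 64.515*I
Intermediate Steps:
q(M) = (-48 + M)/(2*M) (q(M) = (M - 48)/(M + M) = (-48 + M)/((2*M)) = (-48 + M)*(1/(2*M)) = (-48 + M)/(2*M))
sqrt(q(-70) - 4163) = sqrt((1/2)*(-48 - 70)/(-70) - 4163) = sqrt((1/2)*(-1/70)*(-118) - 4163) = sqrt(59/70 - 4163) = sqrt(-291351/70) = I*sqrt(20394570)/70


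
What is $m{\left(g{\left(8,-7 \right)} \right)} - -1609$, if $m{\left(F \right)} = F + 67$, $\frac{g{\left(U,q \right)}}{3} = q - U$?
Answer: $1631$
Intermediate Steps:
$g{\left(U,q \right)} = - 3 U + 3 q$ ($g{\left(U,q \right)} = 3 \left(q - U\right) = - 3 U + 3 q$)
$m{\left(F \right)} = 67 + F$
$m{\left(g{\left(8,-7 \right)} \right)} - -1609 = \left(67 + \left(\left(-3\right) 8 + 3 \left(-7\right)\right)\right) - -1609 = \left(67 - 45\right) + 1609 = 22 + 1609 = 1631$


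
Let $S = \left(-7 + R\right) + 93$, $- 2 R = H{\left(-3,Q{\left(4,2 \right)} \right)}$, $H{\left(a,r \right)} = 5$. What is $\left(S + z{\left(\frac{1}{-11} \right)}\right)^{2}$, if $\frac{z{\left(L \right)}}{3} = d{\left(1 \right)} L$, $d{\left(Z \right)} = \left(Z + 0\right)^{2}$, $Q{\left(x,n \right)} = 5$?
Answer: $\frac{3352561}{484} \approx 6926.8$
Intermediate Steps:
$R = - \frac{5}{2}$ ($R = \left(- \frac{1}{2}\right) 5 = - \frac{5}{2} \approx -2.5$)
$d{\left(Z \right)} = Z^{2}$
$z{\left(L \right)} = 3 L$ ($z{\left(L \right)} = 3 \cdot 1^{2} L = 3 \cdot 1 L = 3 L$)
$S = \frac{167}{2}$ ($S = \left(-7 - \frac{5}{2}\right) + 93 = - \frac{19}{2} + 93 = \frac{167}{2} \approx 83.5$)
$\left(S + z{\left(\frac{1}{-11} \right)}\right)^{2} = \left(\frac{167}{2} + \frac{3}{-11}\right)^{2} = \left(\frac{167}{2} + 3 \left(- \frac{1}{11}\right)\right)^{2} = \left(\frac{167}{2} - \frac{3}{11}\right)^{2} = \left(\frac{1831}{22}\right)^{2} = \frac{3352561}{484}$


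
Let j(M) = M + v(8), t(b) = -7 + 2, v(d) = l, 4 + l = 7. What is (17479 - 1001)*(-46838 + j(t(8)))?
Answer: -771829520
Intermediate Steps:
l = 3 (l = -4 + 7 = 3)
v(d) = 3
t(b) = -5
j(M) = 3 + M (j(M) = M + 3 = 3 + M)
(17479 - 1001)*(-46838 + j(t(8))) = (17479 - 1001)*(-46838 + (3 - 5)) = 16478*(-46838 - 2) = 16478*(-46840) = -771829520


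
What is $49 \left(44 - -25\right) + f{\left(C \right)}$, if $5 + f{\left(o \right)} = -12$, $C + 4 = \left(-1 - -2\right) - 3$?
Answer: $3364$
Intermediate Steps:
$C = -6$ ($C = -4 - 2 = -6$)
$f{\left(o \right)} = -17$ ($f{\left(o \right)} = -5 - 12 = -17$)
$49 \left(44 - -25\right) + f{\left(C \right)} = 49 \left(44 - -25\right) - 17 = 49 \left(44 + 25\right) - 17 = 49 \cdot 69 - 17 = 3381 - 17 = 3364$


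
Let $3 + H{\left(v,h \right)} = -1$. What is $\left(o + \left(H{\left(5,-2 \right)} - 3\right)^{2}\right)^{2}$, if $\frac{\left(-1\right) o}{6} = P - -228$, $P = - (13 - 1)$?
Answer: $1555009$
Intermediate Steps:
$H{\left(v,h \right)} = -4$ ($H{\left(v,h \right)} = -3 - 1 = -4$)
$P = -12$ ($P = \left(-1\right) 12 = -12$)
$o = -1296$ ($o = - 6 \left(-12 - -228\right) = - 6 \left(-12 + 228\right) = \left(-6\right) 216 = -1296$)
$\left(o + \left(H{\left(5,-2 \right)} - 3\right)^{2}\right)^{2} = \left(-1296 + \left(-4 - 3\right)^{2}\right)^{2} = \left(-1296 + \left(-7\right)^{2}\right)^{2} = \left(-1296 + 49\right)^{2} = \left(-1247\right)^{2} = 1555009$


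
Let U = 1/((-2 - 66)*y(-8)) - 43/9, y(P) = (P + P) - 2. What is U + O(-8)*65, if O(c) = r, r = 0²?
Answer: -1949/408 ≈ -4.7770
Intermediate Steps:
r = 0
y(P) = -2 + 2*P (y(P) = 2*P - 2 = -2 + 2*P)
O(c) = 0
U = -1949/408 (U = 1/((-2 - 66)*(-2 + 2*(-8))) - 43/9 = 1/((-68)*(-2 - 16)) - 43*⅑ = -1/68/(-18) - 43/9 = -1/68*(-1/18) - 43/9 = 1/1224 - 43/9 = -1949/408 ≈ -4.7770)
U + O(-8)*65 = -1949/408 + 0*65 = -1949/408 + 0 = -1949/408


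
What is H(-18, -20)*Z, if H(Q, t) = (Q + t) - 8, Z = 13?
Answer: -598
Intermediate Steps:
H(Q, t) = -8 + Q + t
H(-18, -20)*Z = (-8 - 18 - 20)*13 = -46*13 = -598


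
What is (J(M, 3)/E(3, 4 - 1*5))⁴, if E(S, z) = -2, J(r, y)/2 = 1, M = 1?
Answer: 1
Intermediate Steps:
J(r, y) = 2 (J(r, y) = 2*1 = 2)
(J(M, 3)/E(3, 4 - 1*5))⁴ = (2/(-2))⁴ = (2*(-½))⁴ = (-1)⁴ = 1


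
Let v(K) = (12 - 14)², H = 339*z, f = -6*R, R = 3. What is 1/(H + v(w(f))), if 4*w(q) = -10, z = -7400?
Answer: -1/2508596 ≈ -3.9863e-7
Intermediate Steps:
f = -18 (f = -6*3 = -18)
w(q) = -5/2 (w(q) = (¼)*(-10) = -5/2)
H = -2508600 (H = 339*(-7400) = -2508600)
v(K) = 4 (v(K) = (-2)² = 4)
1/(H + v(w(f))) = 1/(-2508600 + 4) = 1/(-2508596) = -1/2508596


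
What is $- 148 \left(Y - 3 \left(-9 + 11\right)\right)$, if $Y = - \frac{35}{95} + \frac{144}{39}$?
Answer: $\frac{97828}{247} \approx 396.06$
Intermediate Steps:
$Y = \frac{821}{247}$ ($Y = \left(-35\right) \frac{1}{95} + 144 \cdot \frac{1}{39} = - \frac{7}{19} + \frac{48}{13} = \frac{821}{247} \approx 3.3239$)
$- 148 \left(Y - 3 \left(-9 + 11\right)\right) = - 148 \left(\frac{821}{247} - 3 \left(-9 + 11\right)\right) = - 148 \left(\frac{821}{247} - 6\right) = \left(-148\right) \left(- \frac{661}{247}\right) = \frac{97828}{247}$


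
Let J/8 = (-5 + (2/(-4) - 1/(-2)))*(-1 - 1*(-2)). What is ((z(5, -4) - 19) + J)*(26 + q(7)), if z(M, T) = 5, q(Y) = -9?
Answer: -918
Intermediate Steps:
J = -40 (J = 8*((-5 + (2/(-4) - 1/(-2)))*(-1 - 1*(-2))) = 8*((-5 + (2*(-¼) - 1*(-½)))*(-1 + 2)) = 8*((-5 + (-½ + ½))*1) = 8*((-5 + 0)*1) = 8*(-5*1) = 8*(-5) = -40)
((z(5, -4) - 19) + J)*(26 + q(7)) = ((5 - 19) - 40)*(26 - 9) = (-14 - 40)*17 = -54*17 = -918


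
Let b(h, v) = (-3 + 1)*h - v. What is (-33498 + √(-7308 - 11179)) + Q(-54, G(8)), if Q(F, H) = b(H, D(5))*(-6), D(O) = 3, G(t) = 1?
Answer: -33468 + I*√18487 ≈ -33468.0 + 135.97*I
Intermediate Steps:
b(h, v) = -v - 2*h (b(h, v) = -2*h - v = -v - 2*h)
Q(F, H) = 18 + 12*H (Q(F, H) = (-1*3 - 2*H)*(-6) = (-3 - 2*H)*(-6) = 18 + 12*H)
(-33498 + √(-7308 - 11179)) + Q(-54, G(8)) = (-33498 + √(-7308 - 11179)) + (18 + 12*1) = (-33498 + √(-18487)) + (18 + 12) = (-33498 + I*√18487) + 30 = -33468 + I*√18487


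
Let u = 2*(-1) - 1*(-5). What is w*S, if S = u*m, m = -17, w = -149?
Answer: 7599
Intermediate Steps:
u = 3 (u = -2 + 5 = 3)
S = -51 (S = 3*(-17) = -51)
w*S = -149*(-51) = 7599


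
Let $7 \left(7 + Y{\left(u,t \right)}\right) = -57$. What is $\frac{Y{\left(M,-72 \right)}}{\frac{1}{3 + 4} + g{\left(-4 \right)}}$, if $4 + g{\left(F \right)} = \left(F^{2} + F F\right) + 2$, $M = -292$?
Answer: $- \frac{106}{211} \approx -0.50237$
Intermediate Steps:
$Y{\left(u,t \right)} = - \frac{106}{7}$ ($Y{\left(u,t \right)} = -7 + \frac{1}{7} \left(-57\right) = -7 - \frac{57}{7} = - \frac{106}{7}$)
$g{\left(F \right)} = -2 + 2 F^{2}$ ($g{\left(F \right)} = -4 + \left(\left(F^{2} + F F\right) + 2\right) = -4 + \left(\left(F^{2} + F^{2}\right) + 2\right) = -4 + \left(2 F^{2} + 2\right) = -4 + \left(2 + 2 F^{2}\right) = -2 + 2 F^{2}$)
$\frac{Y{\left(M,-72 \right)}}{\frac{1}{3 + 4} + g{\left(-4 \right)}} = - \frac{106}{7 \left(\frac{1}{3 + 4} - \left(2 - 2 \left(-4\right)^{2}\right)\right)} = - \frac{106}{7 \left(\frac{1}{7} + \left(-2 + 2 \cdot 16\right)\right)} = - \frac{106}{7 \left(\frac{1}{7} + \left(-2 + 32\right)\right)} = - \frac{106}{7 \left(\frac{1}{7} + 30\right)} = - \frac{106}{7 \cdot \frac{211}{7}} = \left(- \frac{106}{7}\right) \frac{7}{211} = - \frac{106}{211}$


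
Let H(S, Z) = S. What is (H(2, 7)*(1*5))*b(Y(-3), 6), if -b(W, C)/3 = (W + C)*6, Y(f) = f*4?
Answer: 1080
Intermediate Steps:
Y(f) = 4*f
b(W, C) = -18*C - 18*W (b(W, C) = -3*(W + C)*6 = -3*(C + W)*6 = -3*(6*C + 6*W) = -18*C - 18*W)
(H(2, 7)*(1*5))*b(Y(-3), 6) = (2*(1*5))*(-18*6 - 72*(-3)) = (2*5)*(-108 - 18*(-12)) = 10*(-108 + 216) = 10*108 = 1080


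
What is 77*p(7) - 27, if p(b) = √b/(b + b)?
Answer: -27 + 11*√7/2 ≈ -12.448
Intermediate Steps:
p(b) = 1/(2*√b) (p(b) = √b/((2*b)) = (1/(2*b))*√b = 1/(2*√b))
77*p(7) - 27 = 77*(1/(2*√7)) - 27 = 77*((√7/7)/2) - 27 = 77*(√7/14) - 27 = 11*√7/2 - 27 = -27 + 11*√7/2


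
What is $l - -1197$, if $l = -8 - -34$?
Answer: $1223$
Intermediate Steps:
$l = 26$ ($l = -8 + 34 = 26$)
$l - -1197 = 26 - -1197 = 26 + 1197 = 1223$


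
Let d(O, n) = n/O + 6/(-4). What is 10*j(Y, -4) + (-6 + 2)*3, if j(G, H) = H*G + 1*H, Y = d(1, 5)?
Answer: -192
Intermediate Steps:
d(O, n) = -3/2 + n/O (d(O, n) = n/O + 6*(-¼) = n/O - 3/2 = -3/2 + n/O)
Y = 7/2 (Y = -3/2 + 5/1 = -3/2 + 5*1 = -3/2 + 5 = 7/2 ≈ 3.5000)
j(G, H) = H + G*H (j(G, H) = G*H + H = H + G*H)
10*j(Y, -4) + (-6 + 2)*3 = 10*(-4*(1 + 7/2)) + (-6 + 2)*3 = 10*(-4*9/2) - 4*3 = 10*(-18) - 12 = -180 - 12 = -192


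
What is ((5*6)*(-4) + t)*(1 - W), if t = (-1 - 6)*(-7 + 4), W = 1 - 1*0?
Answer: 0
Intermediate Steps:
W = 1 (W = 1 + 0 = 1)
t = 21 (t = -7*(-3) = 21)
((5*6)*(-4) + t)*(1 - W) = ((5*6)*(-4) + 21)*(1 - 1*1) = (30*(-4) + 21)*(1 - 1) = (-120 + 21)*0 = -99*0 = 0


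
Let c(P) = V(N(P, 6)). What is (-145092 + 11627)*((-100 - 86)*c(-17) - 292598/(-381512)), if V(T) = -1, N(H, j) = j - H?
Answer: -4754946210475/190756 ≈ -2.4927e+7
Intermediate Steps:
c(P) = -1
(-145092 + 11627)*((-100 - 86)*c(-17) - 292598/(-381512)) = (-145092 + 11627)*((-100 - 86)*(-1) - 292598/(-381512)) = -133465*(-186*(-1) - 292598*(-1/381512)) = -133465*(186 + 146299/190756) = -133465*35626915/190756 = -4754946210475/190756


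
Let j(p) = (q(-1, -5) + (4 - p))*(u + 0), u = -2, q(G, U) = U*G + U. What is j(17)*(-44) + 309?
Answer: -835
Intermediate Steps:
q(G, U) = U + G*U (q(G, U) = G*U + U = U + G*U)
j(p) = -8 + 2*p (j(p) = (-5*(1 - 1) + (4 - p))*(-2 + 0) = (-5*0 + (4 - p))*(-2) = (0 + (4 - p))*(-2) = (4 - p)*(-2) = -8 + 2*p)
j(17)*(-44) + 309 = (-8 + 2*17)*(-44) + 309 = (-8 + 34)*(-44) + 309 = 26*(-44) + 309 = -1144 + 309 = -835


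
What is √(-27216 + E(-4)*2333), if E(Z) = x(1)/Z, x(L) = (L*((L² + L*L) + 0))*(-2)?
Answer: I*√24883 ≈ 157.74*I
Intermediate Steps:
x(L) = -4*L³ (x(L) = (L*((L² + L²) + 0))*(-2) = (L*(2*L² + 0))*(-2) = (L*(2*L²))*(-2) = (2*L³)*(-2) = -4*L³)
E(Z) = -4/Z (E(Z) = (-4*1³)/Z = (-4*1)/Z = -4/Z)
√(-27216 + E(-4)*2333) = √(-27216 - 4/(-4)*2333) = √(-27216 - 4*(-¼)*2333) = √(-27216 + 1*2333) = √(-27216 + 2333) = √(-24883) = I*√24883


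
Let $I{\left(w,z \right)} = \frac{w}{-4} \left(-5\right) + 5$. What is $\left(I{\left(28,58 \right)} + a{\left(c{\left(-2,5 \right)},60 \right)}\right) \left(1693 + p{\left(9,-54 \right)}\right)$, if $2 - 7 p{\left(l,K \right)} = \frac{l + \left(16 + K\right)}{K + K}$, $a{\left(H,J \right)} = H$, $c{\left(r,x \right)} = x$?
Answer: $\frac{6400475}{84} \approx 76196.0$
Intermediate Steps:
$p{\left(l,K \right)} = \frac{2}{7} - \frac{16 + K + l}{14 K}$ ($p{\left(l,K \right)} = \frac{2}{7} - \frac{\left(l + \left(16 + K\right)\right) \frac{1}{K + K}}{7} = \frac{2}{7} - \frac{\left(16 + K + l\right) \frac{1}{2 K}}{7} = \frac{2}{7} - \frac{\frac{1}{2} \frac{1}{K} \left(16 + K + l\right)}{7} = \frac{2}{7} - \frac{16 + K + l}{14 K}$)
$I{\left(w,z \right)} = 5 + \frac{5 w}{4}$ ($I{\left(w,z \right)} = w \left(- \frac{1}{4}\right) \left(-5\right) + 5 = - \frac{w}{4} \left(-5\right) + 5 = \frac{5 w}{4} + 5 = 5 + \frac{5 w}{4}$)
$\left(I{\left(28,58 \right)} + a{\left(c{\left(-2,5 \right)},60 \right)}\right) \left(1693 + p{\left(9,-54 \right)}\right) = \left(\left(5 + \frac{5}{4} \cdot 28\right) + 5\right) \left(1693 + \frac{-16 - 9 + 3 \left(-54\right)}{14 \left(-54\right)}\right) = \left(\left(5 + 35\right) + 5\right) \left(1693 + \frac{1}{14} \left(- \frac{1}{54}\right) \left(-16 - 9 - 162\right)\right) = \left(40 + 5\right) \left(1693 + \frac{1}{14} \left(- \frac{1}{54}\right) \left(-187\right)\right) = 45 \left(1693 + \frac{187}{756}\right) = 45 \cdot \frac{1280095}{756} = \frac{6400475}{84}$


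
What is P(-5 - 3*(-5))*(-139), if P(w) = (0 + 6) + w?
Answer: -2224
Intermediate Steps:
P(w) = 6 + w
P(-5 - 3*(-5))*(-139) = (6 + (-5 - 3*(-5)))*(-139) = (6 + (-5 + 15))*(-139) = (6 + 10)*(-139) = 16*(-139) = -2224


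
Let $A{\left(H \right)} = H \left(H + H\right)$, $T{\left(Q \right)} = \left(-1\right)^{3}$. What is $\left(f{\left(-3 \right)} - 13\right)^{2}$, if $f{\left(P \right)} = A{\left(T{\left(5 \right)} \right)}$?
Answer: $121$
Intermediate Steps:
$T{\left(Q \right)} = -1$
$A{\left(H \right)} = 2 H^{2}$ ($A{\left(H \right)} = H 2 H = 2 H^{2}$)
$f{\left(P \right)} = 2$ ($f{\left(P \right)} = 2 \left(-1\right)^{2} = 2 \cdot 1 = 2$)
$\left(f{\left(-3 \right)} - 13\right)^{2} = \left(2 - 13\right)^{2} = \left(-11\right)^{2} = 121$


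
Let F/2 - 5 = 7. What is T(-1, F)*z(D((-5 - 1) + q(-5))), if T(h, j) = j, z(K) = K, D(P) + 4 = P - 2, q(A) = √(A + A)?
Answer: -288 + 24*I*√10 ≈ -288.0 + 75.895*I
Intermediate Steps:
q(A) = √2*√A (q(A) = √(2*A) = √2*√A)
D(P) = -6 + P (D(P) = -4 + (P - 2) = -4 + (-2 + P) = -6 + P)
F = 24 (F = 10 + 2*7 = 10 + 14 = 24)
T(-1, F)*z(D((-5 - 1) + q(-5))) = 24*(-6 + ((-5 - 1) + √2*√(-5))) = 24*(-6 + (-6 + √2*(I*√5))) = 24*(-6 + (-6 + I*√10)) = 24*(-12 + I*√10) = -288 + 24*I*√10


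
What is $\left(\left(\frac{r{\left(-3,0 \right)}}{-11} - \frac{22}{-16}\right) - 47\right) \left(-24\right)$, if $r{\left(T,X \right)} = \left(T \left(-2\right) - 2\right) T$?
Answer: $\frac{11757}{11} \approx 1068.8$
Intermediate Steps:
$r{\left(T,X \right)} = T \left(-2 - 2 T\right)$ ($r{\left(T,X \right)} = \left(- 2 T - 2\right) T = \left(-2 - 2 T\right) T = T \left(-2 - 2 T\right)$)
$\left(\left(\frac{r{\left(-3,0 \right)}}{-11} - \frac{22}{-16}\right) - 47\right) \left(-24\right) = \left(\left(\frac{\left(-2\right) \left(-3\right) \left(1 - 3\right)}{-11} - \frac{22}{-16}\right) - 47\right) \left(-24\right) = \left(\left(\left(-2\right) \left(-3\right) \left(-2\right) \left(- \frac{1}{11}\right) - - \frac{11}{8}\right) - 47\right) \left(-24\right) = \left(\left(\left(-12\right) \left(- \frac{1}{11}\right) + \frac{11}{8}\right) - 47\right) \left(-24\right) = \left(\left(\frac{12}{11} + \frac{11}{8}\right) - 47\right) \left(-24\right) = \left(\frac{217}{88} - 47\right) \left(-24\right) = \left(- \frac{3919}{88}\right) \left(-24\right) = \frac{11757}{11}$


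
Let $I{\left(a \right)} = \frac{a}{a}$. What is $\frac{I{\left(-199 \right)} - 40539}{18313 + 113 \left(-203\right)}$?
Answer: $\frac{20269}{2313} \approx 8.7631$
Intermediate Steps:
$I{\left(a \right)} = 1$
$\frac{I{\left(-199 \right)} - 40539}{18313 + 113 \left(-203\right)} = \frac{1 - 40539}{18313 + 113 \left(-203\right)} = - \frac{40538}{18313 - 22939} = - \frac{40538}{-4626} = \left(-40538\right) \left(- \frac{1}{4626}\right) = \frac{20269}{2313}$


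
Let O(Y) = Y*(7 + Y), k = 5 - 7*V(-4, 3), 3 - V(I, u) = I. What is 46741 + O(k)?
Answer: 48369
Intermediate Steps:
V(I, u) = 3 - I
k = -44 (k = 5 - 7*(3 - 1*(-4)) = 5 - 7*(3 + 4) = 5 - 7*7 = 5 - 49 = -44)
46741 + O(k) = 46741 - 44*(7 - 44) = 46741 - 44*(-37) = 46741 + 1628 = 48369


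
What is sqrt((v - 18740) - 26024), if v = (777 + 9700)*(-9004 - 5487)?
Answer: I*sqrt(151866971) ≈ 12323.0*I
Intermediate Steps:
v = -151822207 (v = 10477*(-14491) = -151822207)
sqrt((v - 18740) - 26024) = sqrt((-151822207 - 18740) - 26024) = sqrt(-151840947 - 26024) = sqrt(-151866971) = I*sqrt(151866971)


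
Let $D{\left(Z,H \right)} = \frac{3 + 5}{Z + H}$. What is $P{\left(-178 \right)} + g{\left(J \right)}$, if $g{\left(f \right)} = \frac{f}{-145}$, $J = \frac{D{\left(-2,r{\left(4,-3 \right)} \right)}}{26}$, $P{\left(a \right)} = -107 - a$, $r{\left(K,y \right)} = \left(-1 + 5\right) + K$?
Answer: $\frac{401503}{5655} \approx 71.0$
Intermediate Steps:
$r{\left(K,y \right)} = 4 + K$
$D{\left(Z,H \right)} = \frac{8}{H + Z}$
$J = \frac{2}{39}$ ($J = \frac{8 \frac{1}{\left(4 + 4\right) - 2}}{26} = \frac{8}{8 - 2} \cdot \frac{1}{26} = \frac{8}{6} \cdot \frac{1}{26} = 8 \cdot \frac{1}{6} \cdot \frac{1}{26} = \frac{4}{3} \cdot \frac{1}{26} = \frac{2}{39} \approx 0.051282$)
$g{\left(f \right)} = - \frac{f}{145}$ ($g{\left(f \right)} = f \left(- \frac{1}{145}\right) = - \frac{f}{145}$)
$P{\left(-178 \right)} + g{\left(J \right)} = \left(-107 - -178\right) - \frac{2}{5655} = \left(-107 + 178\right) - \frac{2}{5655} = 71 - \frac{2}{5655} = \frac{401503}{5655}$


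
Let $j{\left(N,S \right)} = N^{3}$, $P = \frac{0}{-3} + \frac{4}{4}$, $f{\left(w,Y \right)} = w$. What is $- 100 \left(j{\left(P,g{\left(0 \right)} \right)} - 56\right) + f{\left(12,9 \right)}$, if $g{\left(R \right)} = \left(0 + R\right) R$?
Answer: $5512$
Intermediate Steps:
$P = 1$ ($P = 0 \left(- \frac{1}{3}\right) + 4 \cdot \frac{1}{4} = 0 + 1 = 1$)
$g{\left(R \right)} = R^{2}$ ($g{\left(R \right)} = R R = R^{2}$)
$- 100 \left(j{\left(P,g{\left(0 \right)} \right)} - 56\right) + f{\left(12,9 \right)} = - 100 \left(1^{3} - 56\right) + 12 = - 100 \left(1 - 56\right) + 12 = \left(-100\right) \left(-55\right) + 12 = 5500 + 12 = 5512$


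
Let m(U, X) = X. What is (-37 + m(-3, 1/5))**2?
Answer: 33856/25 ≈ 1354.2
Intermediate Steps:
(-37 + m(-3, 1/5))**2 = (-37 + 1/5)**2 = (-184/5)**2 = 33856/25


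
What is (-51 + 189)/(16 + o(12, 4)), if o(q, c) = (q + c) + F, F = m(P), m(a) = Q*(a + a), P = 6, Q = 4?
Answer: 69/40 ≈ 1.7250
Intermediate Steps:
m(a) = 8*a (m(a) = 4*(a + a) = 4*(2*a) = 8*a)
F = 48 (F = 8*6 = 48)
o(q, c) = 48 + c + q (o(q, c) = (q + c) + 48 = (c + q) + 48 = 48 + c + q)
(-51 + 189)/(16 + o(12, 4)) = (-51 + 189)/(16 + (48 + 4 + 12)) = 138/(16 + 64) = 138/80 = 138*(1/80) = 69/40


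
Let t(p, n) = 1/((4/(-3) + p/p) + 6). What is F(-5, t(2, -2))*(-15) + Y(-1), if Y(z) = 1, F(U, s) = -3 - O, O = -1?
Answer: 31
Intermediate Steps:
t(p, n) = 3/17 (t(p, n) = 1/((4*(-1/3) + 1) + 6) = 1/((-4/3 + 1) + 6) = 1/(-1/3 + 6) = 1/(17/3) = 3/17)
F(U, s) = -2 (F(U, s) = -3 - 1*(-1) = -3 + 1 = -2)
F(-5, t(2, -2))*(-15) + Y(-1) = -2*(-15) + 1 = 30 + 1 = 31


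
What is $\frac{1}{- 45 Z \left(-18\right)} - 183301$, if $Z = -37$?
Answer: $- \frac{5493530971}{29970} \approx -1.833 \cdot 10^{5}$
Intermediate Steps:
$\frac{1}{- 45 Z \left(-18\right)} - 183301 = \frac{1}{\left(-45\right) \left(-37\right) \left(-18\right)} - 183301 = \frac{1}{1665 \left(-18\right)} - 183301 = \frac{1}{-29970} - 183301 = - \frac{1}{29970} - 183301 = - \frac{5493530971}{29970}$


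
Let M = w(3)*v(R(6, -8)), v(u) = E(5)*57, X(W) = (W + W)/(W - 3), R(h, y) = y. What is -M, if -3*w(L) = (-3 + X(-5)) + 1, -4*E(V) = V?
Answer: 285/16 ≈ 17.813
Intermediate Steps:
X(W) = 2*W/(-3 + W) (X(W) = (2*W)/(-3 + W) = 2*W/(-3 + W))
E(V) = -V/4
v(u) = -285/4 (v(u) = -1/4*5*57 = -5/4*57 = -285/4)
w(L) = 1/4 (w(L) = -((-3 + 2*(-5)/(-3 - 5)) + 1)/3 = -((-3 + 2*(-5)/(-8)) + 1)/3 = -((-3 + 2*(-5)*(-1/8)) + 1)/3 = -((-3 + 5/4) + 1)/3 = -(-7/4 + 1)/3 = -1/3*(-3/4) = 1/4)
M = -285/16 (M = (1/4)*(-285/4) = -285/16 ≈ -17.813)
-M = -1*(-285/16) = 285/16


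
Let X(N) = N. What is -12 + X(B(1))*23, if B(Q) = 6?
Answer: 126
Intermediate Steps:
-12 + X(B(1))*23 = -12 + 6*23 = -12 + 138 = 126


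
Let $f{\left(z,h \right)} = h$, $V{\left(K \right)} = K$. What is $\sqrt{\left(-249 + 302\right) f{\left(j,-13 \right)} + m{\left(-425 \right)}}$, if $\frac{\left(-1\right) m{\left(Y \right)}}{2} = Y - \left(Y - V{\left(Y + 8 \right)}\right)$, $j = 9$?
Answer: $\sqrt{145} \approx 12.042$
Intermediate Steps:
$m{\left(Y \right)} = -16 - 2 Y$ ($m{\left(Y \right)} = - 2 \left(Y + \left(\left(Y + 8\right) - Y\right)\right) = - 2 \left(Y + \left(\left(8 + Y\right) - Y\right)\right) = - 2 \left(Y + 8\right) = - 2 \left(8 + Y\right) = -16 - 2 Y$)
$\sqrt{\left(-249 + 302\right) f{\left(j,-13 \right)} + m{\left(-425 \right)}} = \sqrt{\left(-249 + 302\right) \left(-13\right) - -834} = \sqrt{53 \left(-13\right) + \left(-16 + 850\right)} = \sqrt{-689 + 834} = \sqrt{145}$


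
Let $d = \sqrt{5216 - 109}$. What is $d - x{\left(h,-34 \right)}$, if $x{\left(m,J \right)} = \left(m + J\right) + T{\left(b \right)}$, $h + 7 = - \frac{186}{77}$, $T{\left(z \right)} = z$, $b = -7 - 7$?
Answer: $\frac{4421}{77} + \sqrt{5107} \approx 128.88$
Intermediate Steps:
$b = -14$
$h = - \frac{725}{77}$ ($h = -7 - \frac{186}{77} = - \frac{725}{77} \approx -9.4156$)
$x{\left(m,J \right)} = -14 + J + m$ ($x{\left(m,J \right)} = \left(m + J\right) - 14 = \left(J + m\right) - 14 = -14 + J + m$)
$d = \sqrt{5107} \approx 71.463$
$d - x{\left(h,-34 \right)} = \sqrt{5107} - \left(-14 - 34 - \frac{725}{77}\right) = \sqrt{5107} - - \frac{4421}{77} = \sqrt{5107} + \frac{4421}{77} = \frac{4421}{77} + \sqrt{5107}$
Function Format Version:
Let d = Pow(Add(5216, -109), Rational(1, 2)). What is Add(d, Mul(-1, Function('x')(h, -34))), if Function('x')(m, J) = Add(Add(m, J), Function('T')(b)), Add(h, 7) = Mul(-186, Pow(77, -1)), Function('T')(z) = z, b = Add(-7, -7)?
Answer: Add(Rational(4421, 77), Pow(5107, Rational(1, 2))) ≈ 128.88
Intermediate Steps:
b = -14
h = Rational(-725, 77) (h = Add(-7, Mul(-186, Pow(77, -1))) = Add(-7, Mul(-186, Rational(1, 77))) = Add(-7, Rational(-186, 77)) = Rational(-725, 77) ≈ -9.4156)
Function('x')(m, J) = Add(-14, J, m) (Function('x')(m, J) = Add(Add(m, J), -14) = Add(Add(J, m), -14) = Add(-14, J, m))
d = Pow(5107, Rational(1, 2)) ≈ 71.463
Add(d, Mul(-1, Function('x')(h, -34))) = Add(Pow(5107, Rational(1, 2)), Mul(-1, Add(-14, -34, Rational(-725, 77)))) = Add(Pow(5107, Rational(1, 2)), Mul(-1, Rational(-4421, 77))) = Add(Pow(5107, Rational(1, 2)), Rational(4421, 77)) = Add(Rational(4421, 77), Pow(5107, Rational(1, 2)))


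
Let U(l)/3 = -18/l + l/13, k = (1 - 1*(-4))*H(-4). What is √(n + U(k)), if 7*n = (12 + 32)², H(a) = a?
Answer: √227442670/910 ≈ 16.573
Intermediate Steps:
k = -20 (k = (1 - 1*(-4))*(-4) = (1 + 4)*(-4) = 5*(-4) = -20)
U(l) = -54/l + 3*l/13 (U(l) = 3*(-18/l + l/13) = -54/l + 3*l/13)
n = 1936/7 (n = (12 + 32)²/7 = (⅐)*44² = (⅐)*1936 = 1936/7 ≈ 276.57)
√(n + U(k)) = √(1936/7 + (-54/(-20) + (3/13)*(-20))) = √(1936/7 + (-54*(-1/20) - 60/13)) = √(1936/7 + (27/10 - 60/13)) = √(1936/7 - 249/130) = √(249937/910) = √227442670/910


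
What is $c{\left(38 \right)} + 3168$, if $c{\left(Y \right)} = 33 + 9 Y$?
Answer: $3543$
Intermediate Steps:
$c{\left(38 \right)} + 3168 = \left(33 + 9 \cdot 38\right) + 3168 = \left(33 + 342\right) + 3168 = 375 + 3168 = 3543$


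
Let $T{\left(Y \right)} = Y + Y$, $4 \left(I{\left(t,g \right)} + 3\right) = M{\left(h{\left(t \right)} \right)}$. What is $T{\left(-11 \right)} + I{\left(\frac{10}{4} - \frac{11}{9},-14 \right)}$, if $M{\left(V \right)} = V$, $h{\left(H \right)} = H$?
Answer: $- \frac{1777}{72} \approx -24.681$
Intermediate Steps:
$I{\left(t,g \right)} = -3 + \frac{t}{4}$
$T{\left(Y \right)} = 2 Y$
$T{\left(-11 \right)} + I{\left(\frac{10}{4} - \frac{11}{9},-14 \right)} = 2 \left(-11\right) - \left(3 - \frac{\frac{10}{4} - \frac{11}{9}}{4}\right) = -22 - \left(3 - \frac{10 \cdot \frac{1}{4} - \frac{11}{9}}{4}\right) = -22 - \left(3 - \frac{\frac{5}{2} - \frac{11}{9}}{4}\right) = -22 + \left(-3 + \frac{1}{4} \cdot \frac{23}{18}\right) = -22 + \left(-3 + \frac{23}{72}\right) = -22 - \frac{193}{72} = - \frac{1777}{72}$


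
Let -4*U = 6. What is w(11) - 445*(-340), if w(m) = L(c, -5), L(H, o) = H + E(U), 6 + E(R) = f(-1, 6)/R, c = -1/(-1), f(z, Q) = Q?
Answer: 151291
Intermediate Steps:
U = -3/2 (U = -¼*6 = -3/2 ≈ -1.5000)
c = 1 (c = -1*(-1) = 1)
E(R) = -6 + 6/R
L(H, o) = -10 + H (L(H, o) = H + (-6 + 6/(-3/2)) = H + (-6 + 6*(-⅔)) = H + (-6 - 4) = H - 10 = -10 + H)
w(m) = -9 (w(m) = -10 + 1 = -9)
w(11) - 445*(-340) = -9 - 445*(-340) = -9 + 151300 = 151291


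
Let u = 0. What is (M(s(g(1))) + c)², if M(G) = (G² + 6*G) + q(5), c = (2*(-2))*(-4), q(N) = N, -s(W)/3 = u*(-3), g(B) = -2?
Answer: 441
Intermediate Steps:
s(W) = 0 (s(W) = -0*(-3) = -3*0 = 0)
c = 16 (c = -4*(-4) = 16)
M(G) = 5 + G² + 6*G (M(G) = (G² + 6*G) + 5 = 5 + G² + 6*G)
(M(s(g(1))) + c)² = ((5 + 0² + 6*0) + 16)² = ((5 + 0 + 0) + 16)² = (5 + 16)² = 21² = 441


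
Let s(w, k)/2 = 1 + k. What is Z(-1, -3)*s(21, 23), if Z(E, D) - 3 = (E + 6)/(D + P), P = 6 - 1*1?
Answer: 264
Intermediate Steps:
P = 5 (P = 6 - 1 = 5)
s(w, k) = 2 + 2*k (s(w, k) = 2*(1 + k) = 2 + 2*k)
Z(E, D) = 3 + (6 + E)/(5 + D) (Z(E, D) = 3 + (E + 6)/(D + 5) = 3 + (6 + E)/(5 + D))
Z(-1, -3)*s(21, 23) = ((21 - 1 + 3*(-3))/(5 - 3))*(2 + 2*23) = ((21 - 1 - 9)/2)*(2 + 46) = ((1/2)*11)*48 = (11/2)*48 = 264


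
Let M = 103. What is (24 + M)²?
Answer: 16129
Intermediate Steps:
(24 + M)² = (24 + 103)² = 127² = 16129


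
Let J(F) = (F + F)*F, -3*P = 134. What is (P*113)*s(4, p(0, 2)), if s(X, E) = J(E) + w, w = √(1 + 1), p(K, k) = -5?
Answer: -757100/3 - 15142*√2/3 ≈ -2.5950e+5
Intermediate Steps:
P = -134/3 (P = -⅓*134 = -134/3 ≈ -44.667)
w = √2 ≈ 1.4142
J(F) = 2*F² (J(F) = (2*F)*F = 2*F²)
s(X, E) = √2 + 2*E² (s(X, E) = 2*E² + √2 = √2 + 2*E²)
(P*113)*s(4, p(0, 2)) = (-134/3*113)*(√2 + 2*(-5)²) = -15142*(√2 + 2*25)/3 = -15142*(√2 + 50)/3 = -15142*(50 + √2)/3 = -757100/3 - 15142*√2/3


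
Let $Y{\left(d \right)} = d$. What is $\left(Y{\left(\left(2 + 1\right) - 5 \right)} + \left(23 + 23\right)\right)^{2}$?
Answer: $1936$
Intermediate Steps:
$\left(Y{\left(\left(2 + 1\right) - 5 \right)} + \left(23 + 23\right)\right)^{2} = \left(\left(\left(2 + 1\right) - 5\right) + \left(23 + 23\right)\right)^{2} = \left(\left(3 - 5\right) + 46\right)^{2} = \left(-2 + 46\right)^{2} = 44^{2} = 1936$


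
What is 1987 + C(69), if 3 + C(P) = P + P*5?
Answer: 2398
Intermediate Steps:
C(P) = -3 + 6*P (C(P) = -3 + (P + P*5) = -3 + (P + 5*P) = -3 + 6*P)
1987 + C(69) = 1987 + (-3 + 6*69) = 1987 + (-3 + 414) = 1987 + 411 = 2398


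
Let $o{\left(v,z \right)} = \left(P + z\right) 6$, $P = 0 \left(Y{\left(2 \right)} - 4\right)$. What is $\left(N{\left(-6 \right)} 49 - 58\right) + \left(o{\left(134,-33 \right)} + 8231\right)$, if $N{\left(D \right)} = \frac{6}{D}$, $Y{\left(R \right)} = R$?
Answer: $7926$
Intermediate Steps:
$P = 0$ ($P = 0 \left(2 - 4\right) = 0 \left(-2\right) = 0$)
$o{\left(v,z \right)} = 6 z$ ($o{\left(v,z \right)} = \left(0 + z\right) 6 = z 6 = 6 z$)
$\left(N{\left(-6 \right)} 49 - 58\right) + \left(o{\left(134,-33 \right)} + 8231\right) = \left(\frac{6}{-6} \cdot 49 - 58\right) + \left(6 \left(-33\right) + 8231\right) = \left(6 \left(- \frac{1}{6}\right) 49 - 58\right) + \left(-198 + 8231\right) = \left(\left(-1\right) 49 - 58\right) + 8033 = \left(-49 - 58\right) + 8033 = -107 + 8033 = 7926$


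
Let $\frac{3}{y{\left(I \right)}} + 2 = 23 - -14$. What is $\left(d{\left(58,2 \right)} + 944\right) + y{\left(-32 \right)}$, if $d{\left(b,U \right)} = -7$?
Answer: $\frac{32798}{35} \approx 937.09$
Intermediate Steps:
$y{\left(I \right)} = \frac{3}{35}$ ($y{\left(I \right)} = \frac{3}{-2 + \left(23 - -14\right)} = \frac{3}{-2 + \left(23 + 14\right)} = \frac{3}{-2 + 37} = \frac{3}{35}$)
$\left(d{\left(58,2 \right)} + 944\right) + y{\left(-32 \right)} = \left(-7 + 944\right) + \frac{3}{35} = 937 + \frac{3}{35} = \frac{32798}{35}$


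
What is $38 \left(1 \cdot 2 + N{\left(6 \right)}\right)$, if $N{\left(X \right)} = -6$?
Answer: $-152$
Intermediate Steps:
$38 \left(1 \cdot 2 + N{\left(6 \right)}\right) = 38 \left(1 \cdot 2 - 6\right) = 38 \left(2 - 6\right) = 38 \left(-4\right) = -152$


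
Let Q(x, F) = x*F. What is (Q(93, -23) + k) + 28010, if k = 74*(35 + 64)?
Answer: 33197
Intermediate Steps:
k = 7326 (k = 74*99 = 7326)
Q(x, F) = F*x
(Q(93, -23) + k) + 28010 = (-23*93 + 7326) + 28010 = (-2139 + 7326) + 28010 = 5187 + 28010 = 33197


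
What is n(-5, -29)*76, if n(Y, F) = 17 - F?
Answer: 3496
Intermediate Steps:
n(-5, -29)*76 = (17 - 1*(-29))*76 = (17 + 29)*76 = 46*76 = 3496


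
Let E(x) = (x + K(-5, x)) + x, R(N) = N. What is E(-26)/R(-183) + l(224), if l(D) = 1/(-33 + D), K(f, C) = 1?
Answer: 3308/11651 ≈ 0.28392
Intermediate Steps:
E(x) = 1 + 2*x (E(x) = (x + 1) + x = (1 + x) + x = 1 + 2*x)
E(-26)/R(-183) + l(224) = (1 + 2*(-26))/(-183) + 1/(-33 + 224) = (1 - 52)*(-1/183) + 1/191 = -51*(-1/183) + 1/191 = 17/61 + 1/191 = 3308/11651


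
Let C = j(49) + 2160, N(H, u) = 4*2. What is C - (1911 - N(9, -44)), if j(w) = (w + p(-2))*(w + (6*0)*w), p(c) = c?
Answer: 2560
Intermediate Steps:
N(H, u) = 8
j(w) = w*(-2 + w) (j(w) = (w - 2)*(w + (6*0)*w) = (-2 + w)*(w + 0*w) = (-2 + w)*(w + 0) = (-2 + w)*w = w*(-2 + w))
C = 4463 (C = 49*(-2 + 49) + 2160 = 49*47 + 2160 = 2303 + 2160 = 4463)
C - (1911 - N(9, -44)) = 4463 - (1911 - 1*8) = 4463 - (1911 - 8) = 4463 - 1*1903 = 4463 - 1903 = 2560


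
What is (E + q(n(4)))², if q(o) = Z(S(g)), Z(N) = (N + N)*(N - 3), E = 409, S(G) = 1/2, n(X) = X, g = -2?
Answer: 660969/4 ≈ 1.6524e+5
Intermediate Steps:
S(G) = ½
Z(N) = 2*N*(-3 + N) (Z(N) = (2*N)*(-3 + N) = 2*N*(-3 + N))
q(o) = -5/2 (q(o) = 2*(½)*(-3 + ½) = 2*(½)*(-5/2) = -5/2)
(E + q(n(4)))² = (409 - 5/2)² = (813/2)² = 660969/4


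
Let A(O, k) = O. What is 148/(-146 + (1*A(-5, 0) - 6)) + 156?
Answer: 24344/157 ≈ 155.06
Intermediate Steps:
148/(-146 + (1*A(-5, 0) - 6)) + 156 = 148/(-146 + (1*(-5) - 6)) + 156 = 148/(-146 + (-5 - 6)) + 156 = 148/(-146 - 11) + 156 = 148/(-157) + 156 = 148*(-1/157) + 156 = -148/157 + 156 = 24344/157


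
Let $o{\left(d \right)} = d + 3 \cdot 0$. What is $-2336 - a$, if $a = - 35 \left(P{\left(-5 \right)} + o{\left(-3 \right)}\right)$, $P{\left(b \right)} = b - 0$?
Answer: $-2616$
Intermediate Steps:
$o{\left(d \right)} = d$ ($o{\left(d \right)} = d + 0 = d$)
$P{\left(b \right)} = b$ ($P{\left(b \right)} = b + 0 = b$)
$a = 280$ ($a = - 35 \left(-5 - 3\right) = \left(-35\right) \left(-8\right) = 280$)
$-2336 - a = -2336 - 280 = -2616$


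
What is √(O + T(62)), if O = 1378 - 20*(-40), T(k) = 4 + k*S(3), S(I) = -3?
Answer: 2*√499 ≈ 44.677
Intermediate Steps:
T(k) = 4 - 3*k (T(k) = 4 + k*(-3) = 4 - 3*k)
O = 2178 (O = 1378 - 1*(-800) = 1378 + 800 = 2178)
√(O + T(62)) = √(2178 + (4 - 3*62)) = √(2178 + (4 - 186)) = √(2178 - 182) = √1996 = 2*√499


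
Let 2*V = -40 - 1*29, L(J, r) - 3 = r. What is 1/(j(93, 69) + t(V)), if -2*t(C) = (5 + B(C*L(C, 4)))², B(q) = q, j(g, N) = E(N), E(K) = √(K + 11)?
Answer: -1789832/50054660321 - 256*√5/50054660321 ≈ -3.5769e-5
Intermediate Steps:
E(K) = √(11 + K)
L(J, r) = 3 + r
j(g, N) = √(11 + N)
V = -69/2 (V = (-40 - 1*29)/2 = (-40 - 29)/2 = (½)*(-69) = -69/2 ≈ -34.500)
t(C) = -(5 + 7*C)²/2 (t(C) = -(5 + C*(3 + 4))²/2 = -(5 + C*7)²/2 = -(5 + 7*C)²/2)
1/(j(93, 69) + t(V)) = 1/(√(11 + 69) - (5 + 7*(-69/2))²/2) = 1/(√80 - (5 - 483/2)²/2) = 1/(4*√5 - (-473/2)²/2) = 1/(4*√5 - ½*223729/4) = 1/(4*√5 - 223729/8) = 1/(-223729/8 + 4*√5)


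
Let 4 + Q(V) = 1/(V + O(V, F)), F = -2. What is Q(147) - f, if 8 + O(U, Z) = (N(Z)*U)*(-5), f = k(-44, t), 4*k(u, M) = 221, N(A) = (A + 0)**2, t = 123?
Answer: -663841/11204 ≈ -59.250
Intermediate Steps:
N(A) = A**2
k(u, M) = 221/4 (k(u, M) = (1/4)*221 = 221/4)
f = 221/4 ≈ 55.250
O(U, Z) = -8 - 5*U*Z**2 (O(U, Z) = -8 + (Z**2*U)*(-5) = -8 + (U*Z**2)*(-5) = -8 - 5*U*Z**2)
Q(V) = -4 + 1/(-8 - 19*V) (Q(V) = -4 + 1/(V + (-8 - 5*V*(-2)**2)) = -4 + 1/(V + (-8 - 5*V*4)) = -4 + 1/(V + (-8 - 20*V)) = -4 + 1/(-8 - 19*V))
Q(147) - f = (-33 - 76*147)/(8 + 19*147) - 1*221/4 = (-33 - 11172)/(8 + 2793) - 221/4 = -11205/2801 - 221/4 = -663841/11204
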